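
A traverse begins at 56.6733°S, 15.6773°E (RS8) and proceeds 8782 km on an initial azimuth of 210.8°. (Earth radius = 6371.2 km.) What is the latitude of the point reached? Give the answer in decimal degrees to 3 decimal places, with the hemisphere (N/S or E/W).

38.535°S

δ = d/R = 8782/6371.2 = 1.378390 rad
φ₂ = arcsin(sin φ₁ cos δ + cos φ₁ sin δ cos θ)
   = arcsin(-0.83555·0.19122 + 0.54941·0.98155·-0.85896) = -38.53479°
λ₂ = λ₁ + atan2(sin θ sin δ cos φ₁, cos δ − sin φ₁ sin φ₂) = -124.34312°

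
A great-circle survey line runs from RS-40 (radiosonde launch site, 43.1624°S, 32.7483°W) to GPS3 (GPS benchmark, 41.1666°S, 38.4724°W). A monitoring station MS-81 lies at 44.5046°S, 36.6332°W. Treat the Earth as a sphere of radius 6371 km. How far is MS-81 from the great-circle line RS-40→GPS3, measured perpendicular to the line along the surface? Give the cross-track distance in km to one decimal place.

265.3 km

δ₁₃ = central angle RS-40→MS-81 = 0.054224 rad  (haversine)
θ₁₃ = bearing RS-40→MS-81 = 243.071°,  θ₁₂ = bearing RS-40→GPS3 = 293.250°
dₓₜ = R·arcsin(sin δ₁₃ · sin(θ₁₃ − θ₁₂)) = 6371·arcsin(0.05420·sin(-50.179°)) = -265.275 km
|dₓₜ| = 265.275 km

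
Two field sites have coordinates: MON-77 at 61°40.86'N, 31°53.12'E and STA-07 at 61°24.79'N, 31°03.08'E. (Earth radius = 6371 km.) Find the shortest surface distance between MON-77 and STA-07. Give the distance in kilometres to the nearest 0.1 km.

MON-77: φ = +61.68100°, λ = +31.88533°
STA-07: φ = +61.41317°, λ = +31.05133°
Δφ = -0.2678°,  Δλ = -0.8340°
a = sin²(Δφ/2) + cos φ₁ cos φ₂ sin²(Δλ/2) = 0.000017
c = 2·arcsin(√a) = 0.008363 rad = 0.4792°
d = R·c = 6371 × 0.008363 = 53.3 km

53.3 km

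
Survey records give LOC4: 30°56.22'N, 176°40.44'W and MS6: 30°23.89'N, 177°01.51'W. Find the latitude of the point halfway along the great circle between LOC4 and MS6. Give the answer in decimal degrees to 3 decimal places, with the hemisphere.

LOC4: φ = +30.93700°, λ = -176.67400°
MS6: φ = +30.39817°, λ = -177.02517°
Bx = cos φ₂ cos Δλ = 0.862514,  By = cos φ₂ sin Δλ = -0.005286
φₘ = atan2(sin φ₁ + sin φ₂, √((cos φ₁ + Bx)² + By²)) = 30.66770°
λₘ = λ₁ + atan2(By, cos φ₁ + Bx) = -176.85007°

30.668°N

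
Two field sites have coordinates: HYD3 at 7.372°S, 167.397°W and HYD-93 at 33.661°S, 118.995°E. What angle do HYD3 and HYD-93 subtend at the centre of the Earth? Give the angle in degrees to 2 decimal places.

72.30°

Δφ = -26.2890°,  Δλ = -73.6080°
a = sin²(Δφ/2) + cos φ₁ cos φ₂ sin²(Δλ/2) = 0.347966
c = 2·arcsin(√a) = 1.261836 rad = 72.2979°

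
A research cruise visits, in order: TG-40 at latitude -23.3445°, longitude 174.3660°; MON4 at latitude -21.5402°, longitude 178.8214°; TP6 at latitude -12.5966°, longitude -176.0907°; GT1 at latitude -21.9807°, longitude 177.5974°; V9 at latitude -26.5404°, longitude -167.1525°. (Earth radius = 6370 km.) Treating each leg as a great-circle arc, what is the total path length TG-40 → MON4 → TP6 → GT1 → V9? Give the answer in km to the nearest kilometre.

TG-40→MON4: c = 0.078462 rad, d = 499.80 km
MON4→TP6: c = 0.177631 rad, d = 1131.51 km
TP6→GT1: c = 0.194567 rad, d = 1239.39 km
GT1→V9: c = 0.255161 rad, d = 1625.38 km
Total = 499.80 + 1131.51 + 1239.39 + 1625.38 = 4496.08 km

4496 km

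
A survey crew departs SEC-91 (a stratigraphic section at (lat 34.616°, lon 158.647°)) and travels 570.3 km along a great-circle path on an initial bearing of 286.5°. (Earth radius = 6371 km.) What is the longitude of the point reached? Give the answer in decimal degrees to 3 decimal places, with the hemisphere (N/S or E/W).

152.571°E

δ = d/R = 570.3/6371 = 0.089515 rad
φ₂ = arcsin(sin φ₁ cos δ + cos φ₁ sin δ cos θ)
   = arcsin(0.56807·0.99600 + 0.82298·0.08940·0.28402) = 35.92277°
λ₂ = λ₁ + atan2(sin θ sin δ cos φ₁, cos δ − sin φ₁ sin φ₂) = 152.57115°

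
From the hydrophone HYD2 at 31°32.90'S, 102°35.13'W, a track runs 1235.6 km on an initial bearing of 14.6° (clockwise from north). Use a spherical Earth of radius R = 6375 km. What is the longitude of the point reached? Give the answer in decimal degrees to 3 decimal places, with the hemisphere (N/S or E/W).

HYD2: φ = -31.54833°, λ = -102.58550°
δ = d/R = 1235.6/6375 = 0.193820 rad
φ₂ = arcsin(sin φ₁ cos δ + cos φ₁ sin δ cos θ)
   = arcsin(-0.52322·0.98128 + 0.85220·0.19261·0.96771) = -20.76773°
λ₂ = λ₁ + atan2(sin θ sin δ cos φ₁, cos δ − sin φ₁ sin φ₂) = -99.60911°

99.609°W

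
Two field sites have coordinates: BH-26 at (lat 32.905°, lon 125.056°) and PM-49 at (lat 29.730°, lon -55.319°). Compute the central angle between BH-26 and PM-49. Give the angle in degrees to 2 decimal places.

117.36°

Δφ = -3.1750°,  Δλ = 179.6250°
a = sin²(Δφ/2) + cos φ₁ cos φ₂ sin²(Δλ/2) = 0.729821
c = 2·arcsin(√a) = 2.048388 rad = 117.3640°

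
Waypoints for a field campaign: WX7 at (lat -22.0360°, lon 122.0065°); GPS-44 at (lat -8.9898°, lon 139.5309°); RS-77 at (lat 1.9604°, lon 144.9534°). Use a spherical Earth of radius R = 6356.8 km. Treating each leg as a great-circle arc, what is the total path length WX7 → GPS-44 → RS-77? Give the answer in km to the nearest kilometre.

WX7→GPS-44: c = 0.371742 rad, d = 2363.09 km
GPS-44→RS-77: c = 0.213123 rad, d = 1354.78 km
Total = 2363.09 + 1354.78 = 3717.87 km

3718 km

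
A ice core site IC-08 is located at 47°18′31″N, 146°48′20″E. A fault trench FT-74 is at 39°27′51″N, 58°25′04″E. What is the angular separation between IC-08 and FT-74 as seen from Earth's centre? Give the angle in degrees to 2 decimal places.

IC-08: φ = +47.30861°, λ = +146.80556°
FT-74: φ = +39.46417°, λ = +58.41778°
Δφ = -7.8444°,  Δλ = -88.3878°
a = sin²(Δφ/2) + cos φ₁ cos φ₂ sin²(Δλ/2) = 0.259050
c = 2·arcsin(√a) = 1.067973 rad = 61.1904°

61.19°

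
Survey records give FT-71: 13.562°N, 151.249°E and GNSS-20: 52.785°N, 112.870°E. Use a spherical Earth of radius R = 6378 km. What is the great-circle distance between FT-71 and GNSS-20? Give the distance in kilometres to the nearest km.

Δφ = 39.2230°,  Δλ = -38.3790°
a = sin²(Δφ/2) + cos φ₁ cos φ₂ sin²(Δλ/2) = 0.176176
c = 2·arcsin(√a) = 0.866302 rad = 49.6355°
d = R·c = 6378 × 0.866302 = 5525.3 km

5525 km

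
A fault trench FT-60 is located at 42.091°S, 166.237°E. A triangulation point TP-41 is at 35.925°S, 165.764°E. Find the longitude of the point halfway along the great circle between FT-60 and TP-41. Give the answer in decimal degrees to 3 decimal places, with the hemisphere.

Bx = cos φ₂ cos Δλ = 0.809758,  By = cos φ₂ sin Δλ = -0.006685
φₘ = atan2(sin φ₁ + sin φ₂, √((cos φ₁ + Bx)² + By²)) = -39.00824°
λₘ = λ₁ + atan2(By, cos φ₁ + Bx) = 165.99018°

165.990°E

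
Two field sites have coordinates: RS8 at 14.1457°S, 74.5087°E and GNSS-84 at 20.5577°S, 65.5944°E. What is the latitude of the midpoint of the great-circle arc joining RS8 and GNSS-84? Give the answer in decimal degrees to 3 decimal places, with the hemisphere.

17.401°S

Bx = cos φ₂ cos Δλ = 0.925009,  By = cos φ₂ sin Δλ = -0.145089
φₘ = atan2(sin φ₁ + sin φ₂, √((cos φ₁ + Bx)² + By²)) = -17.40115°
λₘ = λ₁ + atan2(By, cos φ₁ + Bx) = 70.12972°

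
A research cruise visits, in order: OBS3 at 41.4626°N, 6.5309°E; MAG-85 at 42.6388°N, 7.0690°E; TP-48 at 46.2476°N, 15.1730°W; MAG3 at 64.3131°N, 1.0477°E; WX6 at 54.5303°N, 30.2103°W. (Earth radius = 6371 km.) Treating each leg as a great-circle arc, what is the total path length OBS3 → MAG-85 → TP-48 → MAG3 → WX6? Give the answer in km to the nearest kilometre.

OBS3→MAG-85: c = 0.021681 rad, d = 138.13 km
MAG-85→TP-48: c = 0.283206 rad, d = 1804.31 km
TP-48→MAG3: c = 0.351752 rad, d = 2241.01 km
MAG3→WX6: c = 0.320912 rad, d = 2044.53 km
Total = 138.13 + 1804.31 + 2241.01 + 2044.53 = 6227.98 km

6228 km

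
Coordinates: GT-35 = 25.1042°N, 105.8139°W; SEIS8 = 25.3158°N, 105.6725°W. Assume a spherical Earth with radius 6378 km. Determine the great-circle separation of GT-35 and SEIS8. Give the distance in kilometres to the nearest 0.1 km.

Δφ = 0.2116°,  Δλ = 0.1414°
a = sin²(Δφ/2) + cos φ₁ cos φ₂ sin²(Δλ/2) = 0.000005
c = 2·arcsin(√a) = 0.004316 rad = 0.2473°
d = R·c = 6378 × 0.004316 = 27.5 km

27.5 km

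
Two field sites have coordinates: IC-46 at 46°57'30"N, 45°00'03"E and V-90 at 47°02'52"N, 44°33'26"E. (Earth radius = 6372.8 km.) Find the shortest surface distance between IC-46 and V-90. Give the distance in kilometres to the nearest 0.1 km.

IC-46: φ = +46.95833°, λ = +45.00083°
V-90: φ = +47.04778°, λ = +44.55722°
Δφ = 0.0894°,  Δλ = -0.4436°
a = sin²(Δφ/2) + cos φ₁ cos φ₂ sin²(Δλ/2) = 0.000008
c = 2·arcsin(√a) = 0.005506 rad = 0.3155°
d = R·c = 6372.8 × 0.005506 = 35.1 km

35.1 km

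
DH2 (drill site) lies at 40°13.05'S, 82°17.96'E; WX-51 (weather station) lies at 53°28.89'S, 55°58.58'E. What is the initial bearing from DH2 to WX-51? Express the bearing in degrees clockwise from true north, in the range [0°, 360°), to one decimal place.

DH2: φ = -40.21750°, λ = +82.29933°
WX-51: φ = -53.48150°, λ = +55.97633°
Δλ = -26.3230°
y = sin Δλ · cos φ₂ = -0.263878
x = cos φ₁ sin φ₂ − sin φ₁ cos φ₂ cos Δλ = -0.269281
θ = atan2(y, x) = -135.5806° → 224.4194° (mod 360°)

224.4°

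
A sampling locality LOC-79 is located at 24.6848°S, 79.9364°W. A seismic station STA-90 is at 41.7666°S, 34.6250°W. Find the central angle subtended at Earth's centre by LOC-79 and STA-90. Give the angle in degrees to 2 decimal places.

40.99°

Δφ = -17.0818°,  Δλ = 45.3114°
a = sin²(Δφ/2) + cos φ₁ cos φ₂ sin²(Δλ/2) = 0.122610
c = 2·arcsin(√a) = 0.715479 rad = 40.9939°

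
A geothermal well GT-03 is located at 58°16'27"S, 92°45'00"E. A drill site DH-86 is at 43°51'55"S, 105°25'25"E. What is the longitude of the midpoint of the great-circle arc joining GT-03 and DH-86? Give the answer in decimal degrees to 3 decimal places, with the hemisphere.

GT-03: φ = -58.27417°, λ = +92.75000°
DH-86: φ = -43.86528°, λ = +105.42361°
Bx = cos φ₂ cos Δλ = 0.703405,  By = cos φ₂ sin Δλ = 0.158179
φₘ = atan2(sin φ₁ + sin φ₂, √((cos φ₁ + Bx)² + By²)) = -51.23703°
λₘ = λ₁ + atan2(By, cos φ₁ + Bx) = 100.08242°

100.082°E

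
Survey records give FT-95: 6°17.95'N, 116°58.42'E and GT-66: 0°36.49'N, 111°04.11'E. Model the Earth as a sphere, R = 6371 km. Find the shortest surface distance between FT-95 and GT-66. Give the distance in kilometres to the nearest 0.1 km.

910.9 km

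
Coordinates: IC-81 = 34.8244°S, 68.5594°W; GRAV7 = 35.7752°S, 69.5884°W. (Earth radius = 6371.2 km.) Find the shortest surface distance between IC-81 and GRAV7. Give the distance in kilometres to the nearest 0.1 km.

Δφ = -0.9508°,  Δλ = -1.0290°
a = sin²(Δφ/2) + cos φ₁ cos φ₂ sin²(Δλ/2) = 0.000123
c = 2·arcsin(√a) = 0.022141 rad = 1.2686°
d = R·c = 6371.2 × 0.022141 = 141.1 km

141.1 km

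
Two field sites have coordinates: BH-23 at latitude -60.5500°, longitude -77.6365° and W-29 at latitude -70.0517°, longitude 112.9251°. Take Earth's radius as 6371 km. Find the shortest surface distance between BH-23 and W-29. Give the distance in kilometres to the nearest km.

5469 km

Δφ = -9.5017°,  Δλ = -169.4384°
a = sin²(Δφ/2) + cos φ₁ cos φ₂ sin²(Δλ/2) = 0.173181
c = 2·arcsin(√a) = 0.858414 rad = 49.1835°
d = R·c = 6371 × 0.858414 = 5469.0 km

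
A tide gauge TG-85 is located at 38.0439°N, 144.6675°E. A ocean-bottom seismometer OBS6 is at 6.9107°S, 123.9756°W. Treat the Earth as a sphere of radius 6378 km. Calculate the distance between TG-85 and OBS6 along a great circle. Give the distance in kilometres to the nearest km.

10610 km

Δφ = -44.9546°,  Δλ = 91.3569°
a = sin²(Δφ/2) + cos φ₁ cos φ₂ sin²(Δλ/2) = 0.546332
c = 2·arcsin(√a) = 1.663593 rad = 95.3169°
d = R·c = 6378 × 1.663593 = 10610.4 km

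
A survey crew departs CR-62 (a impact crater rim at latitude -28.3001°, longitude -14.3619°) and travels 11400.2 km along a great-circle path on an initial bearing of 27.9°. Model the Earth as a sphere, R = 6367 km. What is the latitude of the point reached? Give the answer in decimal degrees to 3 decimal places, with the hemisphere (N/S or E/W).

δ = d/R = 11400.2/6367 = 1.790514 rad
φ₂ = arcsin(sin φ₁ cos δ + cos φ₁ sin δ cos θ)
   = arcsin(-0.47409·-0.21795 + 0.88048·0.97596·0.88377) = 59.62761°
λ₂ = λ₁ + atan2(sin θ sin δ cos φ₁, cos δ − sin φ₁ sin φ₂) = 50.22166°

59.628°N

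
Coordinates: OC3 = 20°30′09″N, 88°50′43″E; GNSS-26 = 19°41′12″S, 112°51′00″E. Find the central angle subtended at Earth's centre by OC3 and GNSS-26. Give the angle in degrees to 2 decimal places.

OC3: φ = +20.50250°, λ = +88.84528°
GNSS-26: φ = -19.68667°, λ = +112.85000°
Δφ = -40.1892°,  Δλ = 24.0047°
a = sin²(Δφ/2) + cos φ₁ cos φ₂ sin²(Δλ/2) = 0.156178
c = 2·arcsin(√a) = 0.812558 rad = 46.5561°

46.56°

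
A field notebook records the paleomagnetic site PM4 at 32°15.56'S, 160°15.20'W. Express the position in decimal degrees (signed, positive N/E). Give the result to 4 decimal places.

-32.2593°, -160.2533°

lat: 32.2593° S → -32.2593°
lon: 160.2533° W → -160.2533°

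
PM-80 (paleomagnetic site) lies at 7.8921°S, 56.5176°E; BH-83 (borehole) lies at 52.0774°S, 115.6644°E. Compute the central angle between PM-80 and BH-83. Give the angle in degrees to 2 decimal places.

65.13°

Δφ = -44.1853°,  Δλ = 59.1468°
a = sin²(Δφ/2) + cos φ₁ cos φ₂ sin²(Δλ/2) = 0.289741
c = 2·arcsin(√a) = 1.136779 rad = 65.1327°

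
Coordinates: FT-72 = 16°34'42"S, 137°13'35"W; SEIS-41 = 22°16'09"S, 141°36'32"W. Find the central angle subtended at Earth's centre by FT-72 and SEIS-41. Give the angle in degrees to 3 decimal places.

FT-72: φ = -16.57833°, λ = -137.22639°
SEIS-41: φ = -22.26917°, λ = -141.60889°
Δφ = -5.6908°,  Δλ = -4.3825°
a = sin²(Δφ/2) + cos φ₁ cos φ₂ sin²(Δλ/2) = 0.003761
c = 2·arcsin(√a) = 0.122730 rad = 7.0319°

7.032°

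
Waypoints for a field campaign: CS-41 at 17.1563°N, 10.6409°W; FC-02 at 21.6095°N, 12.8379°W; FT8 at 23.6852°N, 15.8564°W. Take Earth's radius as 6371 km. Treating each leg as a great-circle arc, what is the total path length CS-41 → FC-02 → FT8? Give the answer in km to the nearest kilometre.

932 km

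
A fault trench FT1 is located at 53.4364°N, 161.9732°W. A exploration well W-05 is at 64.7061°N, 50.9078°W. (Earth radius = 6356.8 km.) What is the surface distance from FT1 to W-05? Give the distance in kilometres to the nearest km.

Δφ = 11.2697°,  Δλ = 111.0654°
a = sin²(Δφ/2) + cos φ₁ cos φ₂ sin²(Δλ/2) = 0.182647
c = 2·arcsin(√a) = 0.883167 rad = 50.6017°
d = R·c = 6356.8 × 0.883167 = 5614.1 km

5614 km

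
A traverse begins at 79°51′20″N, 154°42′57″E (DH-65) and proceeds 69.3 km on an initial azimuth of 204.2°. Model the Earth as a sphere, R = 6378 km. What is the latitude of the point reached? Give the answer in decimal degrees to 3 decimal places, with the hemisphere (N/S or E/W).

DH-65: φ = +79.85556°, λ = +154.71583°
δ = d/R = 69.3/6378 = 0.010865 rad
φ₂ = arcsin(sin φ₁ cos δ + cos φ₁ sin δ cos θ)
   = arcsin(0.98437·0.99994 + 0.17613·0.01087·-0.91212) = 79.28471°
λ₂ = λ₁ + atan2(sin θ sin δ cos φ₁, cos δ − sin φ₁ sin φ₂) = 153.34318°

79.285°N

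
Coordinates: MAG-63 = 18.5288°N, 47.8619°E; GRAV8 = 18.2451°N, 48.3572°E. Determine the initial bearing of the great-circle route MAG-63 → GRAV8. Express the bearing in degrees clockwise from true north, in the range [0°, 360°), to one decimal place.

121.0°

Δλ = 0.4953°
y = sin Δλ · cos φ₂ = 0.008210
x = cos φ₁ sin φ₂ − sin φ₁ cos φ₂ cos Δλ = -0.004940
θ = atan2(y, x) = 121.0368° → 121.0368° (mod 360°)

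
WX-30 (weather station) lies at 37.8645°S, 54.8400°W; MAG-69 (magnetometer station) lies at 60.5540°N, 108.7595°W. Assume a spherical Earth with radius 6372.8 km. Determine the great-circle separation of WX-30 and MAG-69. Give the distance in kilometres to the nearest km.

Δφ = 98.4185°,  Δλ = -53.9195°
a = sin²(Δφ/2) + cos φ₁ cos φ₂ sin²(Δλ/2) = 0.652972
c = 2·arcsin(√a) = 1.881725 rad = 107.8149°
d = R·c = 6372.8 × 1.881725 = 11991.9 km

11992 km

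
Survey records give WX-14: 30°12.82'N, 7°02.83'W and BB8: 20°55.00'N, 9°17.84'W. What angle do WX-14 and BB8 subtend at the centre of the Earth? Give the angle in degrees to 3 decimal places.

WX-14: φ = +30.21367°, λ = -7.04717°
BB8: φ = +20.91667°, λ = -9.29733°
Δφ = -9.2970°,  Δλ = -2.2502°
a = sin²(Δφ/2) + cos φ₁ cos φ₂ sin²(Δλ/2) = 0.006879
c = 2·arcsin(√a) = 0.166072 rad = 9.5152°

9.515°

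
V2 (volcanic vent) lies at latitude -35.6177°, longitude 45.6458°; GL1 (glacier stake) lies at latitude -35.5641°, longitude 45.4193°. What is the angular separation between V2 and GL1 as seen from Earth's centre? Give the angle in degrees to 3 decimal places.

Δφ = 0.0536°,  Δλ = -0.2265°
a = sin²(Δφ/2) + cos φ₁ cos φ₂ sin²(Δλ/2) = 0.000003
c = 2·arcsin(√a) = 0.003348 rad = 0.1918°

0.192°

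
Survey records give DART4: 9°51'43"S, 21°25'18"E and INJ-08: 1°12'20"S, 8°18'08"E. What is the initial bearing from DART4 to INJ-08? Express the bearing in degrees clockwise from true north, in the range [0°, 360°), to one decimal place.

302.8°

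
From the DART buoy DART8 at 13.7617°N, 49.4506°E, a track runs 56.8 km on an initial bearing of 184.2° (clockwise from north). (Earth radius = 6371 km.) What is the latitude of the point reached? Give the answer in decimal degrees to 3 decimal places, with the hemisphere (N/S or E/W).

13.252°N

δ = d/R = 56.8/6371 = 0.008915 rad
φ₂ = arcsin(sin φ₁ cos δ + cos φ₁ sin δ cos θ)
   = arcsin(0.23788·0.99996 + 0.97129·0.00892·-0.99731) = 13.25225°
λ₂ = λ₁ + atan2(sin θ sin δ cos φ₁, cos δ − sin φ₁ sin φ₂) = 49.41217°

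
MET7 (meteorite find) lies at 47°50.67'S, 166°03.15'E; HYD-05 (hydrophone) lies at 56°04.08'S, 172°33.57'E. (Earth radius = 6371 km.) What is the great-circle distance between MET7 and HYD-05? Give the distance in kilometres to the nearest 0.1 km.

MET7: φ = -47.84450°, λ = +166.05250°
HYD-05: φ = -56.06800°, λ = +172.55950°
Δφ = -8.2235°,  Δλ = 6.5070°
a = sin²(Δφ/2) + cos φ₁ cos φ₂ sin²(Δλ/2) = 0.006348
c = 2·arcsin(√a) = 0.159516 rad = 9.1396°
d = R·c = 6371 × 0.159516 = 1016.3 km

1016.3 km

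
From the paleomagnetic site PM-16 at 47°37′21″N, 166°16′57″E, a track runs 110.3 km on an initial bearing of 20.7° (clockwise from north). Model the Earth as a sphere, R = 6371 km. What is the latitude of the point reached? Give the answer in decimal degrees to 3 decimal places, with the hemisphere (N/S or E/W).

48.549°N

PM-16: φ = +47.62250°, λ = +166.28250°
δ = d/R = 110.3/6371 = 0.017313 rad
φ₂ = arcsin(sin φ₁ cos δ + cos φ₁ sin δ cos θ)
   = arcsin(0.73872·0.99985 + 0.67401·0.01731·0.93544) = 48.54921°
λ₂ = λ₁ + atan2(sin θ sin δ cos φ₁, cos δ − sin φ₁ sin φ₂) = 166.81215°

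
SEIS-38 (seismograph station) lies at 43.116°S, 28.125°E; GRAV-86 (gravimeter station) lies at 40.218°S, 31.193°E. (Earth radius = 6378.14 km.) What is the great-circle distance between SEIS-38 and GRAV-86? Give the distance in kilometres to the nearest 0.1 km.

Δφ = 2.8980°,  Δλ = 3.0680°
a = sin²(Δφ/2) + cos φ₁ cos φ₂ sin²(Δλ/2) = 0.001039
c = 2·arcsin(√a) = 0.064475 rad = 3.6941°
d = R·c = 6378.14 × 0.064475 = 411.2 km

411.2 km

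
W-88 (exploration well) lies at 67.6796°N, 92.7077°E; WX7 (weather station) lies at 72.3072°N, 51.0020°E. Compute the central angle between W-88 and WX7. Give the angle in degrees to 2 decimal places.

14.65°

Δφ = 4.6276°,  Δλ = -41.7057°
a = sin²(Δφ/2) + cos φ₁ cos φ₂ sin²(Δλ/2) = 0.016256
c = 2·arcsin(√a) = 0.255690 rad = 14.6500°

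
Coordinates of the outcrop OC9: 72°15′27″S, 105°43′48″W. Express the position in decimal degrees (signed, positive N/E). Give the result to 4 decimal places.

-72.2575°, -105.7300°

lat: 72.2575° S → -72.2575°
lon: 105.7300° W → -105.7300°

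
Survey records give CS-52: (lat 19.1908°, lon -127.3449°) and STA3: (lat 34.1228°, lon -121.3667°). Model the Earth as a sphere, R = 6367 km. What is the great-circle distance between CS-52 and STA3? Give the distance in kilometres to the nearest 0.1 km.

Δφ = 14.9320°,  Δλ = 5.9782°
a = sin²(Δφ/2) + cos φ₁ cos φ₂ sin²(Δλ/2) = 0.019010
c = 2·arcsin(√a) = 0.276633 rad = 15.8499°
d = R·c = 6367 × 0.276633 = 1761.3 km

1761.3 km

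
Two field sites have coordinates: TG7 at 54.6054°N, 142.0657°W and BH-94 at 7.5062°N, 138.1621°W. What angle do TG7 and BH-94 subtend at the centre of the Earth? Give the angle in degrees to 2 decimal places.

47.20°

Δφ = -47.0992°,  Δλ = 3.9036°
a = sin²(Δφ/2) + cos φ₁ cos φ₂ sin²(Δλ/2) = 0.160301
c = 2·arcsin(√a) = 0.823853 rad = 47.2033°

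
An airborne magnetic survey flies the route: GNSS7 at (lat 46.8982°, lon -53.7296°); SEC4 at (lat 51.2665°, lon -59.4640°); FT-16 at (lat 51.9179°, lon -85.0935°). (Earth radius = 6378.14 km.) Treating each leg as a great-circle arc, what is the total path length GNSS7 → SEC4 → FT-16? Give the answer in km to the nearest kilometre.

2406 km

GNSS7→SEC4: c = 0.100486 rad, d = 640.91 km
SEC4→FT-16: c = 0.276693 rad, d = 1764.78 km
Total = 640.91 + 1764.78 = 2405.70 km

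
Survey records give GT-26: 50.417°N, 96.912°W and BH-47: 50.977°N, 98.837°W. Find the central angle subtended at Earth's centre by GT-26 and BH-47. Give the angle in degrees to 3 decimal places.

1.342°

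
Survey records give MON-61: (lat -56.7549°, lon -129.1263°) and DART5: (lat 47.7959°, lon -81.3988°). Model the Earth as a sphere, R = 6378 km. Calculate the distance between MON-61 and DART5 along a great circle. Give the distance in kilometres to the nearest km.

Δφ = 104.5508°,  Δλ = 47.7275°
a = sin²(Δφ/2) + cos φ₁ cos φ₂ sin²(Δλ/2) = 0.685896
c = 2·arcsin(√a) = 1.951735 rad = 111.8262°
d = R·c = 6378 × 1.951735 = 12448.2 km

12448 km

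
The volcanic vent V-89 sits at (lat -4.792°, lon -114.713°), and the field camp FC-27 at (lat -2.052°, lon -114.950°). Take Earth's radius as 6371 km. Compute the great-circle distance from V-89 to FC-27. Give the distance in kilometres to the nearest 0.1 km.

305.8 km

Δφ = 2.7400°,  Δλ = -0.2370°
a = sin²(Δφ/2) + cos φ₁ cos φ₂ sin²(Δλ/2) = 0.000576
c = 2·arcsin(√a) = 0.048000 rad = 2.7502°
d = R·c = 6371 × 0.048000 = 305.8 km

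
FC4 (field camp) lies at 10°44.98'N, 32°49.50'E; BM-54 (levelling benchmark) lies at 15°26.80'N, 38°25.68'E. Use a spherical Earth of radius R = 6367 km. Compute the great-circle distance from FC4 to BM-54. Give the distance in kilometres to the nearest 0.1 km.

FC4: φ = +10.74967°, λ = +32.82500°
BM-54: φ = +15.44667°, λ = +38.42800°
Δφ = 4.6970°,  Δλ = 5.6030°
a = sin²(Δφ/2) + cos φ₁ cos φ₂ sin²(Δλ/2) = 0.003941
c = 2·arcsin(√a) = 0.125643 rad = 7.1988°
d = R·c = 6367 × 0.125643 = 800.0 km

800.0 km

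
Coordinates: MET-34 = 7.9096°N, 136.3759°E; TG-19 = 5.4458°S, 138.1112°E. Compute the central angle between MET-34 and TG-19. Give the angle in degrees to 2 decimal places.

13.47°

Δφ = -13.3554°,  Δλ = 1.7353°
a = sin²(Δφ/2) + cos φ₁ cos φ₂ sin²(Δλ/2) = 0.013748
c = 2·arcsin(√a) = 0.235045 rad = 13.4671°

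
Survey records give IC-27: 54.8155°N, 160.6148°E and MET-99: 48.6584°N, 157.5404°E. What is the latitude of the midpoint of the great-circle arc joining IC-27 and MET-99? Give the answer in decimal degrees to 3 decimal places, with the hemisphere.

51.747°N

Bx = cos φ₂ cos Δλ = 0.659596,  By = cos φ₂ sin Δλ = -0.035427
φₘ = atan2(sin φ₁ + sin φ₂, √((cos φ₁ + Bx)² + By²)) = 51.74693°
λₘ = λ₁ + atan2(By, cos φ₁ + Bx) = 158.97275°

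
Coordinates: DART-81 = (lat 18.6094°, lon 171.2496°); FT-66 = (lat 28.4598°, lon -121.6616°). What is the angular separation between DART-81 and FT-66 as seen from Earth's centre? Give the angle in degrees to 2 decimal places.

61.55°

Δφ = 9.8504°,  Δλ = 67.0888°
a = sin²(Δφ/2) + cos φ₁ cos φ₂ sin²(Δλ/2) = 0.261783
c = 2·arcsin(√a) = 1.074202 rad = 61.5472°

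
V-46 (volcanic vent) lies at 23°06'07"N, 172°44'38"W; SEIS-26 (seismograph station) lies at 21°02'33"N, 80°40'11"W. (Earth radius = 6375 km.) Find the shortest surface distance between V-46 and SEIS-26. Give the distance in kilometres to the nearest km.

V-46: φ = +23.10194°, λ = -172.74389°
SEIS-26: φ = +21.04250°, λ = -80.66972°
Δφ = -2.0594°,  Δλ = 92.0742°
a = sin²(Δφ/2) + cos φ₁ cos φ₂ sin²(Δλ/2) = 0.445093
c = 2·arcsin(√a) = 1.460761 rad = 83.6955°
d = R·c = 6375 × 1.460761 = 9312.4 km

9312 km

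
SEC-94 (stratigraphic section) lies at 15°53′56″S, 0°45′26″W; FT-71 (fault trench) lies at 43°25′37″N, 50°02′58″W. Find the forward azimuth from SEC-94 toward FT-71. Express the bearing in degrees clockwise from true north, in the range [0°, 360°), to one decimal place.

SEC-94: φ = -15.89889°, λ = -0.75722°
FT-71: φ = +43.42694°, λ = -50.04944°
Δλ = -49.2922°
y = sin Δλ · cos φ₂ = -0.550532
x = cos φ₁ sin φ₂ − sin φ₁ cos φ₂ cos Δλ = 0.790888
θ = atan2(y, x) = -34.8415° → 325.1585° (mod 360°)

325.2°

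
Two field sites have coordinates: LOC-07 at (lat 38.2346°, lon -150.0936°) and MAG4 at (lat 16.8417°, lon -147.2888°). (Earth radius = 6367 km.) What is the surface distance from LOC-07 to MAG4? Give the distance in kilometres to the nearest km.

2393 km

Δφ = -21.3929°,  Δλ = 2.8048°
a = sin²(Δφ/2) + cos φ₁ cos φ₂ sin²(Δλ/2) = 0.034900
c = 2·arcsin(√a) = 0.375838 rad = 21.5339°
d = R·c = 6367 × 0.375838 = 2393.0 km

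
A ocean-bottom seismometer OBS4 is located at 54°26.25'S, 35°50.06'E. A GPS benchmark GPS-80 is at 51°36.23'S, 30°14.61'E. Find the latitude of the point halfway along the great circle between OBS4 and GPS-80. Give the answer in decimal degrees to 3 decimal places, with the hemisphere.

53.053°S

OBS4: φ = -54.43750°, λ = +35.83433°
GPS-80: φ = -51.60383°, λ = +30.24350°
Bx = cos φ₂ cos Δλ = 0.618141,  By = cos φ₂ sin Δλ = -0.060509
φₘ = atan2(sin φ₁ + sin φ₂, √((cos φ₁ + Bx)² + By²)) = -53.05341°
λₘ = λ₁ + atan2(By, cos φ₁ + Bx) = 32.94702°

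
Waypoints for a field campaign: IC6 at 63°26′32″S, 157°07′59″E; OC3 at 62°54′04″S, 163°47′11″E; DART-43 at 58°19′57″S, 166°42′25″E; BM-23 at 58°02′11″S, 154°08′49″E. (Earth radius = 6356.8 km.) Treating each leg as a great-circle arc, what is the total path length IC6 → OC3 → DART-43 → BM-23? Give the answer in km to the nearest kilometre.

1604 km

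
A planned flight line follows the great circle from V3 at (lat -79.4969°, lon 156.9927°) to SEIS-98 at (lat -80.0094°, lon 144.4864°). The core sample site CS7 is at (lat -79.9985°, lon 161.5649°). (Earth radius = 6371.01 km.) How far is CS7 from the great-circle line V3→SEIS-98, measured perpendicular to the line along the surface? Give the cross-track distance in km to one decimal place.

δ₁₃ = central angle V3→CS7 = 0.016678 rad  (haversine)
θ₁₃ = bearing V3→CS7 = 123.885°,  θ₁₂ = bearing V3→SEIS-98 = 250.923°
dₓₜ = R·arcsin(sin δ₁₃ · sin(θ₁₃ − θ₁₂)) = 6371.01·arcsin(0.01668·sin(-127.038°)) = -84.814 km
|dₓₜ| = 84.814 km

84.8 km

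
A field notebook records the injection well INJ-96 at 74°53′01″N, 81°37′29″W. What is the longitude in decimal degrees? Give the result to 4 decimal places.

81.6247°W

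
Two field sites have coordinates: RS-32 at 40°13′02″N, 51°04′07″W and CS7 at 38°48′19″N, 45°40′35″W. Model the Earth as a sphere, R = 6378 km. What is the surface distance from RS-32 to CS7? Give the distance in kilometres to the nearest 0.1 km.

RS-32: φ = +40.21722°, λ = -51.06861°
CS7: φ = +38.80528°, λ = -45.67639°
Δφ = -1.4119°,  Δλ = 5.3922°
a = sin²(Δφ/2) + cos φ₁ cos φ₂ sin²(Δλ/2) = 0.001468
c = 2·arcsin(√a) = 0.076660 rad = 4.3923°
d = R·c = 6378 × 0.076660 = 488.9 km

488.9 km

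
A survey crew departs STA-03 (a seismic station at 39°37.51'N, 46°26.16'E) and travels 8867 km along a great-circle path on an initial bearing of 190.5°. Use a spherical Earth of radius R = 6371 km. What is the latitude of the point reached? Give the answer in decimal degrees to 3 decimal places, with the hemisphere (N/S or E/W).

STA-03: φ = +39.62517°, λ = +46.43600°
δ = d/R = 8867/6371 = 1.391775 rad
φ₂ = arcsin(sin φ₁ cos δ + cos φ₁ sin δ cos θ)
   = arcsin(0.63776·0.17807 + 0.77023·0.98402·-0.98325) = -39.17330°
λ₂ = λ₁ + atan2(sin θ sin δ cos φ₁, cos δ − sin φ₁ sin φ₂) = 33.06159°

39.173°S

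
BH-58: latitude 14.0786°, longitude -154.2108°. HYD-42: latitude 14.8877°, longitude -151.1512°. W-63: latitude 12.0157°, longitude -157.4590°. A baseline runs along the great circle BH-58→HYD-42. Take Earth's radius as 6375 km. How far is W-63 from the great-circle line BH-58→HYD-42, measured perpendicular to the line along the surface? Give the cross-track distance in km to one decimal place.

δ₁₃ = central angle BH-58→W-63 = 0.065925 rad  (haversine)
θ₁₃ = bearing BH-58→W-63 = 237.274°,  θ₁₂ = bearing BH-58→HYD-42 = 74.345°
dₓₜ = R·arcsin(sin δ₁₃ · sin(θ₁₃ − θ₁₂)) = 6375·arcsin(0.06588·sin(162.930°)) = 123.287 km
|dₓₜ| = 123.287 km

123.3 km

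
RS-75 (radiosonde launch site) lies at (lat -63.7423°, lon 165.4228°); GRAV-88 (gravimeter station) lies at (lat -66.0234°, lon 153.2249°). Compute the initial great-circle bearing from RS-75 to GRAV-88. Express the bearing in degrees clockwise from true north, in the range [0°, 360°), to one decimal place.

Δλ = -12.1979°
y = sin Δλ · cos φ₂ = -0.085860
x = cos φ₁ sin φ₂ − sin φ₁ cos φ₂ cos Δλ = -0.048030
θ = atan2(y, x) = -119.2224° → 240.7776° (mod 360°)

240.8°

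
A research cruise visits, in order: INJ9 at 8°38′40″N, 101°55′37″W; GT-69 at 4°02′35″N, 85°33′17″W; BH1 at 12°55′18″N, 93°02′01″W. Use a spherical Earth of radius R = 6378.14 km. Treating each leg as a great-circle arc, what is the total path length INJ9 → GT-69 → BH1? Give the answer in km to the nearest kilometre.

INJ9: φ = +8.64444°, λ = -101.92694°
GT-69: φ = +4.04306°, λ = -85.55472°
BH1: φ = +12.92167°, λ = -93.03361°
INJ9→GT-69: c = 0.295048 rad, d = 1881.86 km
GT-69→BH1: c = 0.201605 rad, d = 1285.86 km
Total = 1881.86 + 1285.86 = 3167.72 km

3168 km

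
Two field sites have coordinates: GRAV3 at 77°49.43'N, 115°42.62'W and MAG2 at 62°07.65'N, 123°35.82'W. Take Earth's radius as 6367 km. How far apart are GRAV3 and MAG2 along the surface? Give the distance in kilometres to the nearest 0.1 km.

1766.1 km

GRAV3: φ = +77.82383°, λ = -115.71033°
MAG2: φ = +62.12750°, λ = -123.59700°
Δφ = -15.6963°,  Δλ = -7.8867°
a = sin²(Δφ/2) + cos φ₁ cos φ₂ sin²(Δλ/2) = 0.019112
c = 2·arcsin(√a) = 0.277379 rad = 15.8927°
d = R·c = 6367 × 0.277379 = 1766.1 km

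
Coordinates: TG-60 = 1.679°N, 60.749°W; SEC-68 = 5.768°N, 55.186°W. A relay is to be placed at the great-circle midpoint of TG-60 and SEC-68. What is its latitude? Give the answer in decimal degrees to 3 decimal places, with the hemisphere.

Bx = cos φ₂ cos Δλ = 0.990251,  By = cos φ₂ sin Δλ = 0.096449
φₘ = atan2(sin φ₁ + sin φ₂, √((cos φ₁ + Bx)² + By²)) = 3.72788°
λₘ = λ₁ + atan2(By, cos φ₁ + Bx) = -57.97397°

3.728°N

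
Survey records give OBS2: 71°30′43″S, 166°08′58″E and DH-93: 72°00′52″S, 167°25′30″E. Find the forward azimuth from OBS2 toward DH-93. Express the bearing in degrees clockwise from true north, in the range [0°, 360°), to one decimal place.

OBS2: φ = -71.51194°, λ = +166.14944°
DH-93: φ = -72.01444°, λ = +167.42500°
Δλ = 1.2756°
y = sin Δλ · cos φ₂ = 0.006874
x = cos φ₁ sin φ₂ − sin φ₁ cos φ₂ cos Δλ = -0.008843
θ = atan2(y, x) = 142.1414° → 142.1414° (mod 360°)

142.1°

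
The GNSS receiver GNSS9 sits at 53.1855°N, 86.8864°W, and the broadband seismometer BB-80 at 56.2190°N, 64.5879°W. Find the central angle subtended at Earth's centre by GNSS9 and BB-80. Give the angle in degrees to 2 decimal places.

Δφ = 3.0335°,  Δλ = 22.2985°
a = sin²(Δφ/2) + cos φ₁ cos φ₂ sin²(Δλ/2) = 0.013158
c = 2·arcsin(√a) = 0.229926 rad = 13.1738°

13.17°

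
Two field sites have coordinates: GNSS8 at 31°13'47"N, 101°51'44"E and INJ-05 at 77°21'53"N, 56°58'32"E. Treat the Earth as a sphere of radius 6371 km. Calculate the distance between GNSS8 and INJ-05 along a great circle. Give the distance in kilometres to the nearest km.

5596 km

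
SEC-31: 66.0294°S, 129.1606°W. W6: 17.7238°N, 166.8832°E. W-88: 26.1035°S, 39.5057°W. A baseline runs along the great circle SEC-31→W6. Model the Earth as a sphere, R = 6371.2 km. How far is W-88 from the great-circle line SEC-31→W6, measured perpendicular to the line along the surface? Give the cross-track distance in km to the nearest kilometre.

δ₁₃ = central angle SEC-31→W-88 = 1.154644 rad  (haversine)
θ₁₃ = bearing SEC-31→W-88 = 100.955°,  θ₁₂ = bearing SEC-31→W6 = 300.585°
dₓₜ = R·arcsin(sin δ₁₃ · sin(θ₁₃ − θ₁₂)) = 6371.2·arcsin(0.91465·sin(-199.631°)) = 1989.941 km
|dₓₜ| = 1989.941 km

1990 km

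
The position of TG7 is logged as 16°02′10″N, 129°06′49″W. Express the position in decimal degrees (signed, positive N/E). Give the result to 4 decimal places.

lat: 16.0361° N → +16.0361°
lon: 129.1136° W → -129.1136°

+16.0361°, -129.1136°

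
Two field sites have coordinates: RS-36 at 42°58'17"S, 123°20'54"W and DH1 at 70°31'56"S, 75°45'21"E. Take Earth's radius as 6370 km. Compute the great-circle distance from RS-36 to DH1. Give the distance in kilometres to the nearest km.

7299 km

RS-36: φ = -42.97139°, λ = -123.34833°
DH1: φ = -70.53222°, λ = +75.75583°
Δφ = -27.5608°,  Δλ = -160.8958°
a = sin²(Δφ/2) + cos φ₁ cos φ₂ sin²(Δλ/2) = 0.293881
c = 2·arcsin(√a) = 1.145888 rad = 65.6545°
d = R·c = 6370 × 1.145888 = 7299.3 km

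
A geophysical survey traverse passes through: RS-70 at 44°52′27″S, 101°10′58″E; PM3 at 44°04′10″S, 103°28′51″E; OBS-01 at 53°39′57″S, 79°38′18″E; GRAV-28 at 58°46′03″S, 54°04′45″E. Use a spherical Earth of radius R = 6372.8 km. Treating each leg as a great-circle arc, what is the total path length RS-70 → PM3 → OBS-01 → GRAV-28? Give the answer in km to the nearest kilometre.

3901 km

RS-70: φ = -44.87417°, λ = +101.18278°
PM3: φ = -44.06944°, λ = +103.48083°
OBS-01: φ = -53.66583°, λ = +79.63833°
GRAV-28: φ = -58.76750°, λ = +54.07917°
RS-70→PM3: c = 0.031880 rad, d = 203.17 km
PM3→OBS-01: c = 0.318594 rad, d = 2030.33 km
OBS-01→GRAV-28: c = 0.261611 rad, d = 1667.20 km
Total = 203.17 + 2030.33 + 1667.20 = 3900.69 km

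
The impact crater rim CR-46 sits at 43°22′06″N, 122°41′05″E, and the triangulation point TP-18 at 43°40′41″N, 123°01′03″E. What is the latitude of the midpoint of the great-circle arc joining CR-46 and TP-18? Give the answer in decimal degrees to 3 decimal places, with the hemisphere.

43.523°N

CR-46: φ = +43.36833°, λ = +122.68472°
TP-18: φ = +43.67806°, λ = +123.01750°
Bx = cos φ₂ cos Δλ = 0.723220,  By = cos φ₂ sin Δλ = 0.004201
φₘ = atan2(sin φ₁ + sin φ₂, √((cos φ₁ + Bx)² + By²)) = 43.52332°
λₘ = λ₁ + atan2(By, cos φ₁ + Bx) = 122.85068°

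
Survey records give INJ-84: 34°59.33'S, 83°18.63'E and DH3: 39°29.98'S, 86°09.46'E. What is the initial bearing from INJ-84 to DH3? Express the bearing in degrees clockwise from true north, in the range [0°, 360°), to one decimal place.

INJ-84: φ = -34.98883°, λ = +83.31050°
DH3: φ = -39.49967°, λ = +86.15767°
Δλ = 2.8472°
y = sin Δλ · cos φ₂ = 0.038328
x = cos φ₁ sin φ₂ − sin φ₁ cos φ₂ cos Δλ = -0.079194
θ = atan2(y, x) = 154.1739° → 154.1739° (mod 360°)

154.2°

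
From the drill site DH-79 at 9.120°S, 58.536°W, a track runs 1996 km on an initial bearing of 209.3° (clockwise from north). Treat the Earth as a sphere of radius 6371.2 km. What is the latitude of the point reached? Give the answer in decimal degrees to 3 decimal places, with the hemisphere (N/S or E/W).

δ = d/R = 1996/6371.2 = 0.313285 rad
φ₂ = arcsin(sin φ₁ cos δ + cos φ₁ sin δ cos θ)
   = arcsin(-0.15850·0.95133 + 0.98736·0.30819·-0.87207) = -24.59171°
λ₂ = λ₁ + atan2(sin θ sin δ cos φ₁, cos δ − sin φ₁ sin φ₂) = -68.08349°

24.592°S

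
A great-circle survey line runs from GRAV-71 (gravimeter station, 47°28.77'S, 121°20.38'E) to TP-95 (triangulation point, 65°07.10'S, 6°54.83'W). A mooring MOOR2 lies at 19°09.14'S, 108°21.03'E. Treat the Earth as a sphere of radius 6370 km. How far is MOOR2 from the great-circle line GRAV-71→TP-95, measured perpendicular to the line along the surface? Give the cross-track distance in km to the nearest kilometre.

GRAV-71: φ = -47.47950°, λ = +121.33967°
TP-95: φ = -65.11833°, λ = -6.91383°
MOOR2: φ = -19.15233°, λ = +108.35050°
δ₁₃ = central angle GRAV-71→MOOR2 = 0.527802 rad  (haversine)
θ₁₃ = bearing GRAV-71→MOOR2 = 335.065°,  θ₁₂ = bearing GRAV-71→TP-95 = 202.312°
dₓₜ = R·arcsin(sin δ₁₃ · sin(θ₁₃ − θ₁₂)) = 6370·arcsin(0.50364·sin(132.753°)) = 2413.002 km
|dₓₜ| = 2413.002 km

2413 km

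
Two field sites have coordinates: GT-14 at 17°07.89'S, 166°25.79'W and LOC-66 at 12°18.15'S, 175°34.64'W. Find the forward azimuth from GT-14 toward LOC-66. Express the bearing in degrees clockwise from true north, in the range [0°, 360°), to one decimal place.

GT-14: φ = -17.13150°, λ = -166.42983°
LOC-66: φ = -12.30250°, λ = -175.57733°
Δλ = -9.1475°
y = sin Δλ · cos φ₂ = -0.155326
x = cos φ₁ sin φ₂ − sin φ₁ cos φ₂ cos Δλ = 0.080522
θ = atan2(y, x) = -62.5975° → 297.4025° (mod 360°)

297.4°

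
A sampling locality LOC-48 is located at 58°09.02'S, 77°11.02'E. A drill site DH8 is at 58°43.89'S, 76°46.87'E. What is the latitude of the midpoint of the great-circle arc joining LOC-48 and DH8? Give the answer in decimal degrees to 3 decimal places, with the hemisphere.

58.441°S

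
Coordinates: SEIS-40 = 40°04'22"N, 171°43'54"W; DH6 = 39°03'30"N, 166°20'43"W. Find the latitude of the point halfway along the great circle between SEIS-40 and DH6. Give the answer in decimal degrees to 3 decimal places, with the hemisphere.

SEIS-40: φ = +40.07278°, λ = -171.73167°
DH6: φ = +39.05833°, λ = -166.34528°
Bx = cos φ₂ cos Δλ = 0.773076,  By = cos φ₂ sin Δλ = 0.072892
φₘ = atan2(sin φ₁ + sin φ₂, √((cos φ₁ + Bx)² + By²)) = 39.59665°
λₘ = λ₁ + atan2(By, cos φ₁ + Bx) = -169.01876°

39.597°N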